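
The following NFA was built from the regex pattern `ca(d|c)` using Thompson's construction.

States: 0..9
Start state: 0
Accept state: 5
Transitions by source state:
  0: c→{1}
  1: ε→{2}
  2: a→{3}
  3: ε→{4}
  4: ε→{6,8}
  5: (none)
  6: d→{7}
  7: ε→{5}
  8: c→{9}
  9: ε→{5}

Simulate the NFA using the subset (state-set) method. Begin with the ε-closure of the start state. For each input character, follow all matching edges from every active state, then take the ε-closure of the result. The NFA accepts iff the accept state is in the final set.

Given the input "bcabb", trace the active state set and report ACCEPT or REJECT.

start: ε-closure({0}) = {0}
'b' @ 1: {}  — dead — no transitions
rest 'cabb' ignored (set empty)
end set {} — state 5 not in

Answer: REJECT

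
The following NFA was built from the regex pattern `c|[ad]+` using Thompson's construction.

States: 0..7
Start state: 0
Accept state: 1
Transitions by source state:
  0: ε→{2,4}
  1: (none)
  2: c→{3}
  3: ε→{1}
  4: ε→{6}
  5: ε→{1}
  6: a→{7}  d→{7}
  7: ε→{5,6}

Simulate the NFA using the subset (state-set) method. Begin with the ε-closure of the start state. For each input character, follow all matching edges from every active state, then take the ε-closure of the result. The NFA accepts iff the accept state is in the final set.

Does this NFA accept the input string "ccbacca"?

S₀ = ε-closure({0}) = {0,2,4,6}
'c' @ 1: {1,3}  [accepting]
'c' @ 2: {}  — state set empty
rest 'bacca' ignored (set empty)
end set {} — state 1 not in

Answer: REJECT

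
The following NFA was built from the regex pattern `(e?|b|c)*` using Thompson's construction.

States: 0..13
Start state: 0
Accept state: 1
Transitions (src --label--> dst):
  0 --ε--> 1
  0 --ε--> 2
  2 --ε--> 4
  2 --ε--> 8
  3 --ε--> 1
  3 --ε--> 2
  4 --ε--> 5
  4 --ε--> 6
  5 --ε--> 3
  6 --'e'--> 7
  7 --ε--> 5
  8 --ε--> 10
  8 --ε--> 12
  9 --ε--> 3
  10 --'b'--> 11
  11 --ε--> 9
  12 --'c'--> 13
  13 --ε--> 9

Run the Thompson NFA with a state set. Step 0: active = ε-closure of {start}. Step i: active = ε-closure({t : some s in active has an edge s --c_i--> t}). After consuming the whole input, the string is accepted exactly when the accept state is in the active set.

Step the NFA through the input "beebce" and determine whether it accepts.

Answer: ACCEPT

Derivation:
start: ε-closure({0}) = {0,1,2,3,4,5,6,8,10,12}
'b' @ 1: {1,2,3,4,5,6,8,9,10,11,12}  ✓accept
'e' @ 2: {1,2,3,4,5,6,7,8,10,12}  ✓accept
'e' @ 3: {1,2,3,4,5,6,7,8,10,12}  ✓accept
'b' @ 4: {1,2,3,4,5,6,8,9,10,11,12}  ✓accept
'c' @ 5: {1,2,3,4,5,6,8,9,10,12,13}  ✓accept
'e' @ 6: {1,2,3,4,5,6,7,8,10,12}  ✓accept
end set {1,2,3,4,5,6,7,8,10,12} — state 1 in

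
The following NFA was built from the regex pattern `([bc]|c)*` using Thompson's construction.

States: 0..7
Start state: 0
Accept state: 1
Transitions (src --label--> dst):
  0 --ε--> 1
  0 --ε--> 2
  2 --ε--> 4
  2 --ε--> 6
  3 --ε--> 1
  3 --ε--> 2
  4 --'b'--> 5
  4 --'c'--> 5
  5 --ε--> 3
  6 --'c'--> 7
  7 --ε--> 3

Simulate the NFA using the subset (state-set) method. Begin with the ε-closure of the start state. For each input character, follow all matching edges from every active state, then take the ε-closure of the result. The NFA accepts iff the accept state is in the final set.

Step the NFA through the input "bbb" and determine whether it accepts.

Answer: ACCEPT

Derivation:
initial (ε-close {0}): {0,1,2,4,6}
'b' @ 1: {1,2,3,4,5,6}  ✓accept
'b' @ 2: {1,2,3,4,5,6}  ✓accept
'b' @ 3: {1,2,3,4,5,6}  ✓accept
after full input: {1,2,3,4,5,6}  (accept=1 in)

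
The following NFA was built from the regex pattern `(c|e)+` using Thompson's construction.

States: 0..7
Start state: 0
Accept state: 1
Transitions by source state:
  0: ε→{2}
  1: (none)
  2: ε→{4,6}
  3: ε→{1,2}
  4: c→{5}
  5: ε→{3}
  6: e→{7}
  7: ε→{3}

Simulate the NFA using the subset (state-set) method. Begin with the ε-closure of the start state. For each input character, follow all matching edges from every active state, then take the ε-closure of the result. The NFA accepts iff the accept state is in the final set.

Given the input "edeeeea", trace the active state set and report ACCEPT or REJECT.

Answer: REJECT

Trace:
initial (ε-close {0}): {0,2,4,6}
'e' @ 1: {1,2,3,4,6,7}  [accepting]
'd' @ 2: {}  — dead — no transitions
rest 'eeeea' ignored (set empty)
after full input: {}  (accept=1 not in)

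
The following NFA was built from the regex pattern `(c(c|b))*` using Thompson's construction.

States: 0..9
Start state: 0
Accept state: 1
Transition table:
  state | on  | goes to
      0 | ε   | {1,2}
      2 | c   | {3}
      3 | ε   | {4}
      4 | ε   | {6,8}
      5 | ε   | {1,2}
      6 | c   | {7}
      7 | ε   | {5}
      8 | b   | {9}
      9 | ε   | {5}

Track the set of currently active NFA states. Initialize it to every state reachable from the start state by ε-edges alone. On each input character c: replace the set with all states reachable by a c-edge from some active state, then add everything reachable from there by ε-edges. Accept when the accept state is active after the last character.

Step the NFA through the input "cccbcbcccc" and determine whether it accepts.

Answer: ACCEPT

Steps:
S₀ = ε-closure({0}) = {0,1,2}
'c' @ 1: {3,4,6,8}
'c' @ 2: {1,2,5,7}  ✓accept
'c' @ 3: {3,4,6,8}
'b' @ 4: {1,2,5,9}  ✓accept
'c' @ 5: {3,4,6,8}
'b' @ 6: {1,2,5,9}  ✓accept
'c' @ 7: {3,4,6,8}
'c' @ 8: {1,2,5,7}  ✓accept
'c' @ 9: {3,4,6,8}
'c' @ 10: {1,2,5,7}  ✓accept
final: {1,2,5,7}; accept 1 in set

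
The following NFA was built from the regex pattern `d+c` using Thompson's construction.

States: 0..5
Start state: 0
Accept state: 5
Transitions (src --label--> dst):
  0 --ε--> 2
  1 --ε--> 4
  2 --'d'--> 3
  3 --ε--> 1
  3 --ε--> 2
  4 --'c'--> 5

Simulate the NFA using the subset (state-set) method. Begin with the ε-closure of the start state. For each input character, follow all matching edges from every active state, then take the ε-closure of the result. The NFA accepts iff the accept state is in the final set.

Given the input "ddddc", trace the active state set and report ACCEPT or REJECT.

Answer: ACCEPT

Derivation:
S₀ = ε-closure({0}) = {0,2}
'd' @ 1: {1,2,3,4}
'd' @ 2: {1,2,3,4}
'd' @ 3: {1,2,3,4}
'd' @ 4: {1,2,3,4}
'c' @ 5: {5}  ✓accept
end set {5} — state 5 in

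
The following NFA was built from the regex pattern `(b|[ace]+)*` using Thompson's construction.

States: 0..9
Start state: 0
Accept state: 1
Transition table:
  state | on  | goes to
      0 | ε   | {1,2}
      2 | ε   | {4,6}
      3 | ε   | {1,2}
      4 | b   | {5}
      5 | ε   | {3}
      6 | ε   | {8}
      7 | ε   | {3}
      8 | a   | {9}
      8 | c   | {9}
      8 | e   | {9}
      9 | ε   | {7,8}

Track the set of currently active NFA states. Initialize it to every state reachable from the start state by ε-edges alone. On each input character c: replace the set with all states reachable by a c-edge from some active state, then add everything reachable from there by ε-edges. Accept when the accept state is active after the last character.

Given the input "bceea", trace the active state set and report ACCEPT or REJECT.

S₀ = ε-closure({0}) = {0,1,2,4,6,8}
'b' @ 1: {1,2,3,4,5,6,8}  ✓accept
'c' @ 2: {1,2,3,4,6,7,8,9}  ✓accept
'e' @ 3: {1,2,3,4,6,7,8,9}  ✓accept
'e' @ 4: {1,2,3,4,6,7,8,9}  ✓accept
'a' @ 5: {1,2,3,4,6,7,8,9}  ✓accept
final: {1,2,3,4,6,7,8,9}; accept 1 in set

Answer: ACCEPT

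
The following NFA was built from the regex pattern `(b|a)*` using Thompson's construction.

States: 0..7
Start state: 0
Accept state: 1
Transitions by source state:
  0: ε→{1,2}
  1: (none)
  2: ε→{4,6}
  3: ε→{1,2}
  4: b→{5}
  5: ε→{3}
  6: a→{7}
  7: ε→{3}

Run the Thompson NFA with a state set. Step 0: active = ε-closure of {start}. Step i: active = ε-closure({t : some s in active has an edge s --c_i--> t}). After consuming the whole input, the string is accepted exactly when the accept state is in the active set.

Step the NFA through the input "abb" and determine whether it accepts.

Answer: ACCEPT

Steps:
start: ε-closure({0}) = {0,1,2,4,6}
'a' @ 1: {1,2,3,4,6,7}  [accepting]
'b' @ 2: {1,2,3,4,5,6}  [accepting]
'b' @ 3: {1,2,3,4,5,6}  [accepting]
final: {1,2,3,4,5,6}; accept 1 in set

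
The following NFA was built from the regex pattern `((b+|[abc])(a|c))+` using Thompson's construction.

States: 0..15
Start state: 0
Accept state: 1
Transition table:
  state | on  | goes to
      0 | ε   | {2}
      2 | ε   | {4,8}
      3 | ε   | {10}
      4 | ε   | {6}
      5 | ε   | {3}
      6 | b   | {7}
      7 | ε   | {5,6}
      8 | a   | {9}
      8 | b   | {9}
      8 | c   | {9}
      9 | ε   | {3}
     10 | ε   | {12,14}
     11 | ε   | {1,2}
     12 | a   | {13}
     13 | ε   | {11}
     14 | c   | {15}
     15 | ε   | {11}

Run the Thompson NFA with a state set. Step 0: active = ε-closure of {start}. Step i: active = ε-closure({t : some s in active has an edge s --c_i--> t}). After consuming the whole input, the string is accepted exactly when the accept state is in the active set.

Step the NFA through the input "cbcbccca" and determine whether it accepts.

start: ε-closure({0}) = {0,2,4,6,8}
'c' @ 1: {3,9,10,12,14}
'b' @ 2: {}  — no active states
rest 'cbccca' ignored (set empty)
after full input: {}  (accept=1 not in)

Answer: REJECT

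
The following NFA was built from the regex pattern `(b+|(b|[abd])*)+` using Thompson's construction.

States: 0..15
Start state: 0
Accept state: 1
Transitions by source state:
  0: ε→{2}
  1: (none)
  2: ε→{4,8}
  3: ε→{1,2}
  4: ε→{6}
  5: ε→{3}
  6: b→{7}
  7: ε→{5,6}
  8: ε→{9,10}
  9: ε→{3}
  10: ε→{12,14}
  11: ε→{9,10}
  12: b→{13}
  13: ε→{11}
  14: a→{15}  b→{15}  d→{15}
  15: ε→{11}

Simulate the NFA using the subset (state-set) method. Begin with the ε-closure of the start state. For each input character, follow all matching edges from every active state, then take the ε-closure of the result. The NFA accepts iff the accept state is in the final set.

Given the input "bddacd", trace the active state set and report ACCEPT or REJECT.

Answer: REJECT

Derivation:
start: ε-closure({0}) = {0,1,2,3,4,6,8,9,10,12,14}
'b' @ 1: {1,2,3,4,5,6,7,8,9,10,11,12,13,14,15}  [accepting]
'd' @ 2: {1,2,3,4,6,8,9,10,11,12,14,15}  [accepting]
'd' @ 3: {1,2,3,4,6,8,9,10,11,12,14,15}  [accepting]
'a' @ 4: {1,2,3,4,6,8,9,10,11,12,14,15}  [accepting]
'c' @ 5: {}  — state set empty
rest 'd' ignored (set empty)
final: {}; accept 1 not in set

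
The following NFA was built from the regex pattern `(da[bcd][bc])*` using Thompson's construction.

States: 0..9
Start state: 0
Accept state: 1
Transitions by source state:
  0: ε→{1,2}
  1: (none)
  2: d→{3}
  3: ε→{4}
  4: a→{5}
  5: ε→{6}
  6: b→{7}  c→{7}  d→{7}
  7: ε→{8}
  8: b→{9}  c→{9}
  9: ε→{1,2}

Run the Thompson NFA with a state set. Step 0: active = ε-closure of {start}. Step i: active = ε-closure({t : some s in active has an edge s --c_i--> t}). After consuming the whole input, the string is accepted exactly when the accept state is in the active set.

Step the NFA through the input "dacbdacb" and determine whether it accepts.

initial (ε-close {0}): {0,1,2}
'd' @ 1: {3,4}
'a' @ 2: {5,6}
'c' @ 3: {7,8}
'b' @ 4: {1,2,9}  (accept∈set)
'd' @ 5: {3,4}
'a' @ 6: {5,6}
'c' @ 7: {7,8}
'b' @ 8: {1,2,9}  (accept∈set)
after full input: {1,2,9}  (accept=1 in)

Answer: ACCEPT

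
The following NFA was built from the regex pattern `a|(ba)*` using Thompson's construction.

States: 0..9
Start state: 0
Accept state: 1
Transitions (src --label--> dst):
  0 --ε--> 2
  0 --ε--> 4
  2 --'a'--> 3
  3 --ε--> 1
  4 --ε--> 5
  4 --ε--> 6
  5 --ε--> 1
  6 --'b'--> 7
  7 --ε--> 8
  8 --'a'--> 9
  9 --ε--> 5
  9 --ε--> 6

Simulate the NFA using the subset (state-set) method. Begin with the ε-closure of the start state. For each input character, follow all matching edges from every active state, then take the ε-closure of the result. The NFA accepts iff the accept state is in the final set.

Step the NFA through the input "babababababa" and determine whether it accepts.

start: ε-closure({0}) = {0,1,2,4,5,6}
'b' @ 1: {7,8}
'a' @ 2: {1,5,6,9}  ✓accept
'b' @ 3: {7,8}
'a' @ 4: {1,5,6,9}  ✓accept
'b' @ 5: {7,8}
'a' @ 6: {1,5,6,9}  ✓accept
'b' @ 7: {7,8}
'a' @ 8: {1,5,6,9}  ✓accept
'b' @ 9: {7,8}
'a' @ 10: {1,5,6,9}  ✓accept
'b' @ 11: {7,8}
'a' @ 12: {1,5,6,9}  ✓accept
end set {1,5,6,9} — state 1 in

Answer: ACCEPT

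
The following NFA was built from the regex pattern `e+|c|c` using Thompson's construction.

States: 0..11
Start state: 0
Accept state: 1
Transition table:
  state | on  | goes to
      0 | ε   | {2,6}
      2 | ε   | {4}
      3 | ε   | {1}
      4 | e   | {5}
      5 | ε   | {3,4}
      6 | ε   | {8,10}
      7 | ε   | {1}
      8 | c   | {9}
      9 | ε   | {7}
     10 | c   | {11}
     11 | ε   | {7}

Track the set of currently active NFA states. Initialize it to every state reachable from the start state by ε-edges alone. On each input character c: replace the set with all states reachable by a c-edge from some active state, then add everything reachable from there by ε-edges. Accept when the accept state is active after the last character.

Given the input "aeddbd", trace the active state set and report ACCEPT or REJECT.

Answer: REJECT

Steps:
start: ε-closure({0}) = {0,2,4,6,8,10}
'a' @ 1: {}  — no active states
rest 'eddbd' ignored (set empty)
end set {} — state 1 not in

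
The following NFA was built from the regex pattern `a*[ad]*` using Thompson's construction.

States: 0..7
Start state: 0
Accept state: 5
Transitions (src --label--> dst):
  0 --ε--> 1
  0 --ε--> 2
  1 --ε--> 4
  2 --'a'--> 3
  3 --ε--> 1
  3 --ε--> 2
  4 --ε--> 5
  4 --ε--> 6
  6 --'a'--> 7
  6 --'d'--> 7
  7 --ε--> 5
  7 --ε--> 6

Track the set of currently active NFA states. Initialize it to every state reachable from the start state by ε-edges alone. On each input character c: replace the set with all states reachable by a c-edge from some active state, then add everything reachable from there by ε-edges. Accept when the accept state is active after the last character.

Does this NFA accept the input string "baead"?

Answer: REJECT

Steps:
initial (ε-close {0}): {0,1,2,4,5,6}
'b' @ 1: {}  — no active states
rest 'aead' ignored (set empty)
final: {}; accept 5 not in set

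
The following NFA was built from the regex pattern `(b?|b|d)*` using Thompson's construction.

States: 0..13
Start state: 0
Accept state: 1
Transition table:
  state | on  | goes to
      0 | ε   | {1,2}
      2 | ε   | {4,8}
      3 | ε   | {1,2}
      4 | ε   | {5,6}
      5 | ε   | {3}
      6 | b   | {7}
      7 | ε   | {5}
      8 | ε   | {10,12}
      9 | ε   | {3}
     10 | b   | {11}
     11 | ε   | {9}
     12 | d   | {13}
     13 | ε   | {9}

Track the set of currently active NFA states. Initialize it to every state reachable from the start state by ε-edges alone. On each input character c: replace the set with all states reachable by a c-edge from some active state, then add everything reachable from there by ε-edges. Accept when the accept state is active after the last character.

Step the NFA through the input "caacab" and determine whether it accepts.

Answer: REJECT

Derivation:
initial (ε-close {0}): {0,1,2,3,4,5,6,8,10,12}
'c' @ 1: {}  — state set empty
rest 'aacab' ignored (set empty)
end set {} — state 1 not in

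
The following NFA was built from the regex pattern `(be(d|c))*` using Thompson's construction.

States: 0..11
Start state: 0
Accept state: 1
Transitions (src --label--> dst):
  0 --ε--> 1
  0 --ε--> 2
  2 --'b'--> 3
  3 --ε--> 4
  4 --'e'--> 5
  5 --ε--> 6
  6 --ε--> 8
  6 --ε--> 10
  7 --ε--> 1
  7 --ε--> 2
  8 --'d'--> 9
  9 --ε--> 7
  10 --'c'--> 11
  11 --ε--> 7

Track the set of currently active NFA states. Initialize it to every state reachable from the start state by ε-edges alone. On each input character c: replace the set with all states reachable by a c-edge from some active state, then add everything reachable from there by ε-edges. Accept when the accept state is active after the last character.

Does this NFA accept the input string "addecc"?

Answer: REJECT

Derivation:
S₀ = ε-closure({0}) = {0,1,2}
'a' @ 1: {}  — state set empty
rest 'ddecc' ignored (set empty)
end set {} — state 1 not in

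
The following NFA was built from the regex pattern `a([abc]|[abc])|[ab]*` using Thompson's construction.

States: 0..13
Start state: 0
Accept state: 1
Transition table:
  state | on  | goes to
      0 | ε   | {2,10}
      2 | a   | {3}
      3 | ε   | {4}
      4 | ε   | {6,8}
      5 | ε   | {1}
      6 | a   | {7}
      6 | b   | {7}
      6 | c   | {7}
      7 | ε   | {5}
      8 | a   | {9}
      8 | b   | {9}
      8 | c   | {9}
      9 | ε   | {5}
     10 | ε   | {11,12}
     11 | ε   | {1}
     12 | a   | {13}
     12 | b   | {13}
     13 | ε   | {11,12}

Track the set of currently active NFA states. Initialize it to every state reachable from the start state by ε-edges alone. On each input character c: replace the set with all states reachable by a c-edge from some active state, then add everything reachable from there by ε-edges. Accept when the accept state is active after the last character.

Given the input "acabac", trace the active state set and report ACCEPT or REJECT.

initial (ε-close {0}): {0,1,2,10,11,12}
'a' @ 1: {1,3,4,6,8,11,12,13}  (accept∈set)
'c' @ 2: {1,5,7,9}  (accept∈set)
'a' @ 3: {}  — no active states
rest 'bac' ignored (set empty)
end set {} — state 1 not in

Answer: REJECT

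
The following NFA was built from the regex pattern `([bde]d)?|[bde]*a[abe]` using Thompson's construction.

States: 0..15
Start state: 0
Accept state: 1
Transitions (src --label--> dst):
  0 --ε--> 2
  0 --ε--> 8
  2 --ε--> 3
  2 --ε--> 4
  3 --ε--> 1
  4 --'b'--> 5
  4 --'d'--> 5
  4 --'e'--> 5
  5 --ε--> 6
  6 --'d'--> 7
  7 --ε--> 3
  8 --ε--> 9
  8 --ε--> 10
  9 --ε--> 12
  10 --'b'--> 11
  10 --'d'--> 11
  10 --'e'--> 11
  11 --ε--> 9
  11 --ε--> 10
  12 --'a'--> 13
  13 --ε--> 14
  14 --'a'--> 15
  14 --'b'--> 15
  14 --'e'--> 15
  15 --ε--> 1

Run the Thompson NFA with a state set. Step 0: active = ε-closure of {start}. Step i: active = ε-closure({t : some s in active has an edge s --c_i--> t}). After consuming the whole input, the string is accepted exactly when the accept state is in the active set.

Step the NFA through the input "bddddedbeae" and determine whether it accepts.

start: ε-closure({0}) = {0,1,2,3,4,8,9,10,12}
'b' @ 1: {5,6,9,10,11,12}
'd' @ 2: {1,3,7,9,10,11,12}  ✓accept
'd' @ 3: {9,10,11,12}
'd' @ 4: {9,10,11,12}
'd' @ 5: {9,10,11,12}
'e' @ 6: {9,10,11,12}
'd' @ 7: {9,10,11,12}
'b' @ 8: {9,10,11,12}
'e' @ 9: {9,10,11,12}
'a' @ 10: {13,14}
'e' @ 11: {1,15}  ✓accept
after full input: {1,15}  (accept=1 in)

Answer: ACCEPT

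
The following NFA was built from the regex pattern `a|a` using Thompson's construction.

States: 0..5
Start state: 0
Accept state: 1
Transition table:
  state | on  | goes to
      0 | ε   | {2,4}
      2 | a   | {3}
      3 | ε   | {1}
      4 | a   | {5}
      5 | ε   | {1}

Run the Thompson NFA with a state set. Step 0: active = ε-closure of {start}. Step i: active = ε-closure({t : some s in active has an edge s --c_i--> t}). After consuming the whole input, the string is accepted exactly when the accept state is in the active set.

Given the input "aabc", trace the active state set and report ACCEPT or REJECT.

Answer: REJECT

Trace:
initial (ε-close {0}): {0,2,4}
'a' @ 1: {1,3,5}  ✓accept
'a' @ 2: {}  — dead — no transitions
rest 'bc' ignored (set empty)
end set {} — state 1 not in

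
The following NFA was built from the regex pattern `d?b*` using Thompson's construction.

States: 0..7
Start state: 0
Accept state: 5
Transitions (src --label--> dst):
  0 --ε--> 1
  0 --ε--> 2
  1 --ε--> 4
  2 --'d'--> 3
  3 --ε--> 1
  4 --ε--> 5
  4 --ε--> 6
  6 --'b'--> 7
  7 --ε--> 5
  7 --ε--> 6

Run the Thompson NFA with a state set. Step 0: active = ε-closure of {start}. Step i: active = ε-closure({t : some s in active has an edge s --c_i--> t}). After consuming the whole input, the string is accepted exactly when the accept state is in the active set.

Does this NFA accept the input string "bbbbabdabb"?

Answer: REJECT

Derivation:
initial (ε-close {0}): {0,1,2,4,5,6}
'b' @ 1: {5,6,7}  [accepting]
'b' @ 2: {5,6,7}  [accepting]
'b' @ 3: {5,6,7}  [accepting]
'b' @ 4: {5,6,7}  [accepting]
'a' @ 5: {}  — no active states
rest 'bdabb' ignored (set empty)
after full input: {}  (accept=5 not in)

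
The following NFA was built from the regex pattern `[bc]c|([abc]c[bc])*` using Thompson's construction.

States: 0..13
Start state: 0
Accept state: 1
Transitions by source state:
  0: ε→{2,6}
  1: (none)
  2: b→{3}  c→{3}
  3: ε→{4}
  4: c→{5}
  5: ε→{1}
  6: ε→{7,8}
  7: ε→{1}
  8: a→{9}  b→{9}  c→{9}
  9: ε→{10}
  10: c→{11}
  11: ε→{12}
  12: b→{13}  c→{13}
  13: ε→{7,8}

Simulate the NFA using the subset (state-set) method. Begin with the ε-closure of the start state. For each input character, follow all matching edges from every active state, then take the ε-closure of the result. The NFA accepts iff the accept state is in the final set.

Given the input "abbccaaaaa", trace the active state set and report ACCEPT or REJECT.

Answer: REJECT

Steps:
S₀ = ε-closure({0}) = {0,1,2,6,7,8}
'a' @ 1: {9,10}
'b' @ 2: {}  — dead — no transitions
rest 'bccaaaaa' ignored (set empty)
end set {} — state 1 not in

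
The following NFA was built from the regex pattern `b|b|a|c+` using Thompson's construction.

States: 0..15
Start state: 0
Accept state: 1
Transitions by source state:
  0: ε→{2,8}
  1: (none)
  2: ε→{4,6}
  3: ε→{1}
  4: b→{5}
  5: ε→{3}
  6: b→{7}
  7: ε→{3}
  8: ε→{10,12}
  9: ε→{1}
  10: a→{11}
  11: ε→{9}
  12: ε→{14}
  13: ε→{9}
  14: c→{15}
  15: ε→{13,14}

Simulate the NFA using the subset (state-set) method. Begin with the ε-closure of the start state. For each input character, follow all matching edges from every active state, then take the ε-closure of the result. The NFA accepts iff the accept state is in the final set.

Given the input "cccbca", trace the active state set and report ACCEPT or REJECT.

Answer: REJECT

Trace:
initial (ε-close {0}): {0,2,4,6,8,10,12,14}
'c' @ 1: {1,9,13,14,15}  (accept∈set)
'c' @ 2: {1,9,13,14,15}  (accept∈set)
'c' @ 3: {1,9,13,14,15}  (accept∈set)
'b' @ 4: {}  — no active states
rest 'ca' ignored (set empty)
end set {} — state 1 not in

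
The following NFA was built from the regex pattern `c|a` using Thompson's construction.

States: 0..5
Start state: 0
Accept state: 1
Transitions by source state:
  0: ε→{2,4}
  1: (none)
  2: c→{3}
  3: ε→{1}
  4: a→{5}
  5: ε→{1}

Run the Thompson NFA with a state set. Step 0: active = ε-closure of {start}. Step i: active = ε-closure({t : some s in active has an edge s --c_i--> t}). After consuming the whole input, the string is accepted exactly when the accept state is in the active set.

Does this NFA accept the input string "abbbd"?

Answer: REJECT

Trace:
initial (ε-close {0}): {0,2,4}
'a' @ 1: {1,5}  ✓accept
'b' @ 2: {}  — dead — no transitions
rest 'bbd' ignored (set empty)
after full input: {}  (accept=1 not in)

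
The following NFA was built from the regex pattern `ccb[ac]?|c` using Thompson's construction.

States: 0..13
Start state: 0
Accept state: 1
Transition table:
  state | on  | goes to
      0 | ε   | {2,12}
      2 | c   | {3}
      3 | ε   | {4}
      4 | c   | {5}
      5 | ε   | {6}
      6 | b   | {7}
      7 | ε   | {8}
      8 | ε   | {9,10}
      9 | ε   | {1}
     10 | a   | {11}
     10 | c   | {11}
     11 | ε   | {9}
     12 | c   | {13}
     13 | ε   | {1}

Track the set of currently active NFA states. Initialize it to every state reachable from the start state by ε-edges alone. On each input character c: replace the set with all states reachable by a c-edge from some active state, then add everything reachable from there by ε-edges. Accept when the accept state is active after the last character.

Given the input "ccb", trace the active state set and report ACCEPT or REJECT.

Answer: ACCEPT

Trace:
S₀ = ε-closure({0}) = {0,2,12}
'c' @ 1: {1,3,4,13}  ✓accept
'c' @ 2: {5,6}
'b' @ 3: {1,7,8,9,10}  ✓accept
end set {1,7,8,9,10} — state 1 in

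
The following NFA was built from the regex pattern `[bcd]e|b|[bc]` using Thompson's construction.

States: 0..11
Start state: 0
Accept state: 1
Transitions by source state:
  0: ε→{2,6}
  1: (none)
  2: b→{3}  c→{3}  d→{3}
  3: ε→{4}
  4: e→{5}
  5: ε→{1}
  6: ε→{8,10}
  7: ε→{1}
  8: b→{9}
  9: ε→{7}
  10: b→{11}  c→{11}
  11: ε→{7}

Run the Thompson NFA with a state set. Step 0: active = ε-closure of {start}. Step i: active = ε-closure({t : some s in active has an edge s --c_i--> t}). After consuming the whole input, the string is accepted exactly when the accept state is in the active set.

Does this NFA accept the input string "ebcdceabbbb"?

Answer: REJECT

Steps:
initial (ε-close {0}): {0,2,6,8,10}
'e' @ 1: {}  — state set empty
rest 'bcdceabbbb' ignored (set empty)
end set {} — state 1 not in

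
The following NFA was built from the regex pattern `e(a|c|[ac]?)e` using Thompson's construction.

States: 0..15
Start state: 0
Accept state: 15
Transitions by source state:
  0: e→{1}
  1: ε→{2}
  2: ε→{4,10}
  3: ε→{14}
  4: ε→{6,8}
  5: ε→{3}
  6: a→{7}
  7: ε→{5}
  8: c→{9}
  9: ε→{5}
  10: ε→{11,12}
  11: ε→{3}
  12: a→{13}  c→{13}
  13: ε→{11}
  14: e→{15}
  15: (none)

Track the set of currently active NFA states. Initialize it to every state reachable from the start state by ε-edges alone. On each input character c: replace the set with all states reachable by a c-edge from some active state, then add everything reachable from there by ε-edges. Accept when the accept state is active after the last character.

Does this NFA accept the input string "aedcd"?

Answer: REJECT

Trace:
start: ε-closure({0}) = {0}
'a' @ 1: {}  — state set empty
rest 'edcd' ignored (set empty)
final: {}; accept 15 not in set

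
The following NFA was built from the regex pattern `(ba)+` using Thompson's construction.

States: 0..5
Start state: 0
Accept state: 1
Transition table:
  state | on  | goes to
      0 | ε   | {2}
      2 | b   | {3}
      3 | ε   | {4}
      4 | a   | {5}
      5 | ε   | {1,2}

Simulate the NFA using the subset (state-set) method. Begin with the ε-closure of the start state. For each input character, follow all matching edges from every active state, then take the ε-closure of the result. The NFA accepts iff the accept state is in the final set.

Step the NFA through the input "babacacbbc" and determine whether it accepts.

start: ε-closure({0}) = {0,2}
'b' @ 1: {3,4}
'a' @ 2: {1,2,5}  (accept∈set)
'b' @ 3: {3,4}
'a' @ 4: {1,2,5}  (accept∈set)
'c' @ 5: {}  — no active states
rest 'acbbc' ignored (set empty)
end set {} — state 1 not in

Answer: REJECT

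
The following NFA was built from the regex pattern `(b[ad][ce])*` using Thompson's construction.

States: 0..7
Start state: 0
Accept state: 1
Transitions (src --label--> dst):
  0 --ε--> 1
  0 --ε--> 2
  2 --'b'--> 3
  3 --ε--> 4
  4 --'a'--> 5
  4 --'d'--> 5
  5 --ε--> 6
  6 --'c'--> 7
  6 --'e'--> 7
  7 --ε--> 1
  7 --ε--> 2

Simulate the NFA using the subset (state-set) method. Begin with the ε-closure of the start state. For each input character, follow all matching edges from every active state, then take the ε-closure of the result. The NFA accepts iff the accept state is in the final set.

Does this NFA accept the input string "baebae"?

start: ε-closure({0}) = {0,1,2}
'b' @ 1: {3,4}
'a' @ 2: {5,6}
'e' @ 3: {1,2,7}  ✓accept
'b' @ 4: {3,4}
'a' @ 5: {5,6}
'e' @ 6: {1,2,7}  ✓accept
final: {1,2,7}; accept 1 in set

Answer: ACCEPT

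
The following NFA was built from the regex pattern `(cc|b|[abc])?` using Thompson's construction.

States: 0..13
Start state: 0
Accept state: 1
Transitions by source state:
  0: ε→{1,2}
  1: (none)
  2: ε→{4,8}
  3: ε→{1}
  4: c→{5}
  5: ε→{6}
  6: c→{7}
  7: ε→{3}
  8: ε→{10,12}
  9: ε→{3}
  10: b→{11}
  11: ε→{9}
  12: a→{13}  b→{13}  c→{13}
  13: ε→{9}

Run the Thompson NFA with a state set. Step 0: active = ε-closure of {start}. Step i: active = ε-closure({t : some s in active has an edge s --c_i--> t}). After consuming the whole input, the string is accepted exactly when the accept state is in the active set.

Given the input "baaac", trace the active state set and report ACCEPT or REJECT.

S₀ = ε-closure({0}) = {0,1,2,4,8,10,12}
'b' @ 1: {1,3,9,11,13}  ✓accept
'a' @ 2: {}  — state set empty
rest 'aac' ignored (set empty)
end set {} — state 1 not in

Answer: REJECT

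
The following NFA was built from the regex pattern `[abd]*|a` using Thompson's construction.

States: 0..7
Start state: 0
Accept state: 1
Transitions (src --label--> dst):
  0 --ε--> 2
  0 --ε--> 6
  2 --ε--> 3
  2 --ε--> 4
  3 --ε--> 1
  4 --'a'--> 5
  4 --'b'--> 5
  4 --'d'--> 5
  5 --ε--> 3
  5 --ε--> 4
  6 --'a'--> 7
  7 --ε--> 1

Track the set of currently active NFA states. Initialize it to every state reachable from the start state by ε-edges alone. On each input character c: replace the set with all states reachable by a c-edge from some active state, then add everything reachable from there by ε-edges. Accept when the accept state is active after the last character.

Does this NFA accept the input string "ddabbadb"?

Answer: ACCEPT

Steps:
S₀ = ε-closure({0}) = {0,1,2,3,4,6}
'd' @ 1: {1,3,4,5}  ✓accept
'd' @ 2: {1,3,4,5}  ✓accept
'a' @ 3: {1,3,4,5}  ✓accept
'b' @ 4: {1,3,4,5}  ✓accept
'b' @ 5: {1,3,4,5}  ✓accept
'a' @ 6: {1,3,4,5}  ✓accept
'd' @ 7: {1,3,4,5}  ✓accept
'b' @ 8: {1,3,4,5}  ✓accept
end set {1,3,4,5} — state 1 in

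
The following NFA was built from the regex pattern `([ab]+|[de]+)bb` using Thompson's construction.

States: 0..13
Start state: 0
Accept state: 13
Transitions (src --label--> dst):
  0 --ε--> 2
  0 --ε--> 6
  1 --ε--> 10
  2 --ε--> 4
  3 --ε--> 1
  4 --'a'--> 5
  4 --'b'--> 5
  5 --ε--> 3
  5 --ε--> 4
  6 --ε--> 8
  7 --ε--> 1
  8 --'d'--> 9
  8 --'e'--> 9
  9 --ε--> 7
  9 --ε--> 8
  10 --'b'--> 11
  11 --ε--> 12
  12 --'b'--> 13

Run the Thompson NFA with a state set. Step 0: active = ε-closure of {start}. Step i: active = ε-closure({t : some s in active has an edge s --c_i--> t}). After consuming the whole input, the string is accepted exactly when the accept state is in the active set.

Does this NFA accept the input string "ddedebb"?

Answer: ACCEPT

Derivation:
S₀ = ε-closure({0}) = {0,2,4,6,8}
'd' @ 1: {1,7,8,9,10}
'd' @ 2: {1,7,8,9,10}
'e' @ 3: {1,7,8,9,10}
'd' @ 4: {1,7,8,9,10}
'e' @ 5: {1,7,8,9,10}
'b' @ 6: {11,12}
'b' @ 7: {13}  [accepting]
final: {13}; accept 13 in set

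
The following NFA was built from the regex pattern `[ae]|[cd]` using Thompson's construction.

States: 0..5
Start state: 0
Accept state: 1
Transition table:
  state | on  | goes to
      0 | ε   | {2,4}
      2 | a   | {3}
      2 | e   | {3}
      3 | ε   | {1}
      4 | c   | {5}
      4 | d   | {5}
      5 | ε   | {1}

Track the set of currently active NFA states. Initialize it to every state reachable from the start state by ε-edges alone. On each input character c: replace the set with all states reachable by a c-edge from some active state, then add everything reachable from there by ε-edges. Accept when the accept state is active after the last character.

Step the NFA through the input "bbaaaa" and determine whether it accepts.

Answer: REJECT

Derivation:
initial (ε-close {0}): {0,2,4}
'b' @ 1: {}  — dead — no transitions
rest 'baaaa' ignored (set empty)
final: {}; accept 1 not in set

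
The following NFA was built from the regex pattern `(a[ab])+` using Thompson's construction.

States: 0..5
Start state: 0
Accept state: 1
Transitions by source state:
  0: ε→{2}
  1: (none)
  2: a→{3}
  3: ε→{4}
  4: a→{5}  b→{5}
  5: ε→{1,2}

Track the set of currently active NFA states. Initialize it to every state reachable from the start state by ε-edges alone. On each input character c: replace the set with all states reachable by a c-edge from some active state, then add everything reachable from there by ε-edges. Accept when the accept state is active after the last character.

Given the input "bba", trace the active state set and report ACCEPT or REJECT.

initial (ε-close {0}): {0,2}
'b' @ 1: {}  — dead — no transitions
rest 'ba' ignored (set empty)
final: {}; accept 1 not in set

Answer: REJECT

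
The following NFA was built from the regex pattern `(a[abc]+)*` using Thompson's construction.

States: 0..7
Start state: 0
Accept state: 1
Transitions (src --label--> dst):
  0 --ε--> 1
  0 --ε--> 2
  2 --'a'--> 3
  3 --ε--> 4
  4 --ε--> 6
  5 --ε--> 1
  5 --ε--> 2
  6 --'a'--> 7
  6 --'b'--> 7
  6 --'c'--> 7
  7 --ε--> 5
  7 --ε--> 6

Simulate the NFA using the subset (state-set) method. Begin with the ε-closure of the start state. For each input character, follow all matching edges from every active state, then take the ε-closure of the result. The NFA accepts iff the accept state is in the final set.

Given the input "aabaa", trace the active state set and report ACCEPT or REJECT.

Answer: ACCEPT

Trace:
start: ε-closure({0}) = {0,1,2}
'a' @ 1: {3,4,6}
'a' @ 2: {1,2,5,6,7}  (accept∈set)
'b' @ 3: {1,2,5,6,7}  (accept∈set)
'a' @ 4: {1,2,3,4,5,6,7}  (accept∈set)
'a' @ 5: {1,2,3,4,5,6,7}  (accept∈set)
end set {1,2,3,4,5,6,7} — state 1 in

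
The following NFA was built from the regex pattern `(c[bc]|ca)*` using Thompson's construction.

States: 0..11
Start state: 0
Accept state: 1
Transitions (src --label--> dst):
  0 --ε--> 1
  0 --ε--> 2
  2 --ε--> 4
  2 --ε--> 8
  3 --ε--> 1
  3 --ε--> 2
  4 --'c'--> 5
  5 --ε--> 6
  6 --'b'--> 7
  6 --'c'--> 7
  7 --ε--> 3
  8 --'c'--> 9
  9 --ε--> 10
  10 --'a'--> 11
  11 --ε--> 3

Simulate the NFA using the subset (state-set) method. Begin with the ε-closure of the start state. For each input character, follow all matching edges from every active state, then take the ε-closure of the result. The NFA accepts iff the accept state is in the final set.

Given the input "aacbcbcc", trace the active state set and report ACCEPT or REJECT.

Answer: REJECT

Steps:
start: ε-closure({0}) = {0,1,2,4,8}
'a' @ 1: {}  — state set empty
rest 'acbcbcc' ignored (set empty)
after full input: {}  (accept=1 not in)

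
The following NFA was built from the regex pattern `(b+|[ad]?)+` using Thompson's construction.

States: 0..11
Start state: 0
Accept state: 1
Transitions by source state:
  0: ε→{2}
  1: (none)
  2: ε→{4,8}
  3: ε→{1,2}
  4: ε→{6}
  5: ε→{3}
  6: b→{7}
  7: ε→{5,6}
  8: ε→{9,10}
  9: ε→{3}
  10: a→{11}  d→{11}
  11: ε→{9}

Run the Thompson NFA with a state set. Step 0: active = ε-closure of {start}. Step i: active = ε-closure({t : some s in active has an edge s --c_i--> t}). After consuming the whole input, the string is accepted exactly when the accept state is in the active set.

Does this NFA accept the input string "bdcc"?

Answer: REJECT

Trace:
S₀ = ε-closure({0}) = {0,1,2,3,4,6,8,9,10}
'b' @ 1: {1,2,3,4,5,6,7,8,9,10}  [accepting]
'd' @ 2: {1,2,3,4,6,8,9,10,11}  [accepting]
'c' @ 3: {}  — no active states
rest 'c' ignored (set empty)
final: {}; accept 1 not in set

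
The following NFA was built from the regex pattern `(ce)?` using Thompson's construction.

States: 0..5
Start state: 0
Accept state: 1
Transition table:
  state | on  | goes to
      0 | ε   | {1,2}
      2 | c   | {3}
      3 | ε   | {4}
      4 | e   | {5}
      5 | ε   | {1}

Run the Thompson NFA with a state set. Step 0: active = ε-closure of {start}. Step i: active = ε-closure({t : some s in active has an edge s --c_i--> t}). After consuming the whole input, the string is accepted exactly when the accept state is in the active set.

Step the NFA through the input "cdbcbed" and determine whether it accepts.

Answer: REJECT

Trace:
S₀ = ε-closure({0}) = {0,1,2}
'c' @ 1: {3,4}
'd' @ 2: {}  — no active states
rest 'bcbed' ignored (set empty)
after full input: {}  (accept=1 not in)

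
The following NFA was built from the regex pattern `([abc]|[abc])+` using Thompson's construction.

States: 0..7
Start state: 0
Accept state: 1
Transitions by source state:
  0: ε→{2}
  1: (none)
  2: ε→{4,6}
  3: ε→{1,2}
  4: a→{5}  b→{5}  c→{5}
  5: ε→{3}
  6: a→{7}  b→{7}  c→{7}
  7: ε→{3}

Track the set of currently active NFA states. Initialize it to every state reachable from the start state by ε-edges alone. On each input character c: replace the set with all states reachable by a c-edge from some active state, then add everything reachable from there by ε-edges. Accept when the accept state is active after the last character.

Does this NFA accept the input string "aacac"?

Answer: ACCEPT

Trace:
start: ε-closure({0}) = {0,2,4,6}
'a' @ 1: {1,2,3,4,5,6,7}  [accepting]
'a' @ 2: {1,2,3,4,5,6,7}  [accepting]
'c' @ 3: {1,2,3,4,5,6,7}  [accepting]
'a' @ 4: {1,2,3,4,5,6,7}  [accepting]
'c' @ 5: {1,2,3,4,5,6,7}  [accepting]
final: {1,2,3,4,5,6,7}; accept 1 in set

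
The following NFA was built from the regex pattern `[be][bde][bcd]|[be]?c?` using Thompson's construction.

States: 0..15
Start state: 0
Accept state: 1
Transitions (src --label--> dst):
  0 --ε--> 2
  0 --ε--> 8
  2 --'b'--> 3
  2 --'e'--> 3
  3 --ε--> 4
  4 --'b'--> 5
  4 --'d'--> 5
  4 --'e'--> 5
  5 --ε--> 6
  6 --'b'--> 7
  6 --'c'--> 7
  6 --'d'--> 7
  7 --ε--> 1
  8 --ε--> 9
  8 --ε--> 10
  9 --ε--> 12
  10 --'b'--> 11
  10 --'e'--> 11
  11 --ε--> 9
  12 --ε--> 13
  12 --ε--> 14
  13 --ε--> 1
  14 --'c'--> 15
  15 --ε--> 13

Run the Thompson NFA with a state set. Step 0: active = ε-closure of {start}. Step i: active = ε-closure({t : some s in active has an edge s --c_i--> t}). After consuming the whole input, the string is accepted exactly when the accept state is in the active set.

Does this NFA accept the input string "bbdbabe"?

Answer: REJECT

Steps:
S₀ = ε-closure({0}) = {0,1,2,8,9,10,12,13,14}
'b' @ 1: {1,3,4,9,11,12,13,14}  (accept∈set)
'b' @ 2: {5,6}
'd' @ 3: {1,7}  (accept∈set)
'b' @ 4: {}  — dead — no transitions
rest 'abe' ignored (set empty)
end set {} — state 1 not in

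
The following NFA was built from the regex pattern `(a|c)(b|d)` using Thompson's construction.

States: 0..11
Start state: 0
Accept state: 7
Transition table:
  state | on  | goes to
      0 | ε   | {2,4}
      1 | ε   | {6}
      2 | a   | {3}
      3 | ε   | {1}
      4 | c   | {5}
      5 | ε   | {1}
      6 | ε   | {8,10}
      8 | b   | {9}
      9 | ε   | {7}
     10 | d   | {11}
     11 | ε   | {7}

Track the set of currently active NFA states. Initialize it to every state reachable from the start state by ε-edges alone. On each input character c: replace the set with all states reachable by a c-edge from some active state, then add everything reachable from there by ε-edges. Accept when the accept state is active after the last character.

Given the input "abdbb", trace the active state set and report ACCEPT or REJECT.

start: ε-closure({0}) = {0,2,4}
'a' @ 1: {1,3,6,8,10}
'b' @ 2: {7,9}  [accepting]
'd' @ 3: {}  — dead — no transitions
rest 'bb' ignored (set empty)
end set {} — state 7 not in

Answer: REJECT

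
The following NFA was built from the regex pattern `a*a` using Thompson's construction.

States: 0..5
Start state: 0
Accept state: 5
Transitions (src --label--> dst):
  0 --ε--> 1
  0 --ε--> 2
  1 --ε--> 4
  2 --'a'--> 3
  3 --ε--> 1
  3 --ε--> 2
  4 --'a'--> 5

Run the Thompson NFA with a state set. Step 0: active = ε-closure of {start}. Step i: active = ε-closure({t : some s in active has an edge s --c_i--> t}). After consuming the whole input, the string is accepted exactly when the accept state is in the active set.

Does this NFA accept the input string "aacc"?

S₀ = ε-closure({0}) = {0,1,2,4}
'a' @ 1: {1,2,3,4,5}  (accept∈set)
'a' @ 2: {1,2,3,4,5}  (accept∈set)
'c' @ 3: {}  — no active states
rest 'c' ignored (set empty)
end set {} — state 5 not in

Answer: REJECT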